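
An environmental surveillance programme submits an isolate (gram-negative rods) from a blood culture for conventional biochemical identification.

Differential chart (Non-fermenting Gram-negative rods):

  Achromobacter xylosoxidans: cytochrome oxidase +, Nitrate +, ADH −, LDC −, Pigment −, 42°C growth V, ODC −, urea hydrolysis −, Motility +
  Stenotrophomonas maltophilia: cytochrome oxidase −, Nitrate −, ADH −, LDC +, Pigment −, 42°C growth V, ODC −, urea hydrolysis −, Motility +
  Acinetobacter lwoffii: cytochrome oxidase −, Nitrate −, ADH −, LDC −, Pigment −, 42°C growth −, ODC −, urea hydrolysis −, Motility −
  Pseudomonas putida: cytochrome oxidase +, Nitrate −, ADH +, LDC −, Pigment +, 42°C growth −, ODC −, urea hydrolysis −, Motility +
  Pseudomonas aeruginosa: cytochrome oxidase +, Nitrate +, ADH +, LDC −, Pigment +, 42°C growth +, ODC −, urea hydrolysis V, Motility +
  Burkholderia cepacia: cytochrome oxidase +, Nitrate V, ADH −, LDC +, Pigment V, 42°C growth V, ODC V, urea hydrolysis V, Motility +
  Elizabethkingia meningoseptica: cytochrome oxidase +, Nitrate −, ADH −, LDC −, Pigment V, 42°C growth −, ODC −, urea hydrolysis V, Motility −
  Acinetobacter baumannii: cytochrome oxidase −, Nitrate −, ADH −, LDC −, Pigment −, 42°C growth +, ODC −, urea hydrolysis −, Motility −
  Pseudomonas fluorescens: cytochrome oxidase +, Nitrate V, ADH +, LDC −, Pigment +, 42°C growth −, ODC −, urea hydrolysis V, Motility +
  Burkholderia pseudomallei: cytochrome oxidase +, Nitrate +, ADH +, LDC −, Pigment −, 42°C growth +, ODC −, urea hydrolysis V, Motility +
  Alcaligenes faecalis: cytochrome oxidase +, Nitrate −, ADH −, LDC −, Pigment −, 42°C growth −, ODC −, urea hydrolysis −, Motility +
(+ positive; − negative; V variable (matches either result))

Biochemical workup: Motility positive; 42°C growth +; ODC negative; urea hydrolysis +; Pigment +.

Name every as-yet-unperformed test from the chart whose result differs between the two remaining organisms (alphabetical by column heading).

ADH, LDC

42°C growth +: excludes 5 organisms — 6 left.
ODC −: all 6 remaining candidates are consistent.
Motility +: excludes Acinetobacter baumannii — 5 left.
urea hydrolysis +: excludes Achromobacter xylosoxidans, Stenotrophomonas maltophilia — 3 left.
Pigment +: excludes Burkholderia pseudomallei — 2 left.
Two candidates remain: Burkholderia cepacia and Pseudomonas aeruginosa.
  cytochrome oxidase: + vs + — same for both, does not separate.
  Nitrate: V vs + — variable for at least one, does not separate.
  ADH: Burkholderia cepacia −, Pseudomonas aeruginosa + — discriminates.
  LDC: Burkholderia cepacia +, Pseudomonas aeruginosa − — discriminates.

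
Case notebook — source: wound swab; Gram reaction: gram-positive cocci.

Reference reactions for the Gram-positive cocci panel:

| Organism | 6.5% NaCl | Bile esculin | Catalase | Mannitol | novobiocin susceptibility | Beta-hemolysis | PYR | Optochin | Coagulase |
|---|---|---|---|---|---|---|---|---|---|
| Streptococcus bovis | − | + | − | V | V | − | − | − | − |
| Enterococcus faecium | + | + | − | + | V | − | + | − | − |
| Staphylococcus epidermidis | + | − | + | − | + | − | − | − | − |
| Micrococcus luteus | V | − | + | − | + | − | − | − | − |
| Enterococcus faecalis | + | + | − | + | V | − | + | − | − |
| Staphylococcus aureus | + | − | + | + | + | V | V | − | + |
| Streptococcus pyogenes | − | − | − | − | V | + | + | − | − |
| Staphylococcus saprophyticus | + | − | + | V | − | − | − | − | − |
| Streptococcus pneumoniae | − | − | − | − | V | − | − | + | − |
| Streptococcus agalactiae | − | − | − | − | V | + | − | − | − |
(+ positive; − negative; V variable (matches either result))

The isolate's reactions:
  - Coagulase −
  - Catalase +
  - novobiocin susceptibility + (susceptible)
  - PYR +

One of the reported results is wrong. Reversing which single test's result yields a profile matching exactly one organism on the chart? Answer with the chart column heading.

As reported, no row in the chart matches all 4 reactions.
Reversing novobiocin susceptibility → still no organism matches.
Reversing Coagulase (to +) → unique match: Staphylococcus aureus.
Reversing Catalase → 3 organisms match (not unique).
Reversing PYR → 2 organisms match (not unique).

Coagulase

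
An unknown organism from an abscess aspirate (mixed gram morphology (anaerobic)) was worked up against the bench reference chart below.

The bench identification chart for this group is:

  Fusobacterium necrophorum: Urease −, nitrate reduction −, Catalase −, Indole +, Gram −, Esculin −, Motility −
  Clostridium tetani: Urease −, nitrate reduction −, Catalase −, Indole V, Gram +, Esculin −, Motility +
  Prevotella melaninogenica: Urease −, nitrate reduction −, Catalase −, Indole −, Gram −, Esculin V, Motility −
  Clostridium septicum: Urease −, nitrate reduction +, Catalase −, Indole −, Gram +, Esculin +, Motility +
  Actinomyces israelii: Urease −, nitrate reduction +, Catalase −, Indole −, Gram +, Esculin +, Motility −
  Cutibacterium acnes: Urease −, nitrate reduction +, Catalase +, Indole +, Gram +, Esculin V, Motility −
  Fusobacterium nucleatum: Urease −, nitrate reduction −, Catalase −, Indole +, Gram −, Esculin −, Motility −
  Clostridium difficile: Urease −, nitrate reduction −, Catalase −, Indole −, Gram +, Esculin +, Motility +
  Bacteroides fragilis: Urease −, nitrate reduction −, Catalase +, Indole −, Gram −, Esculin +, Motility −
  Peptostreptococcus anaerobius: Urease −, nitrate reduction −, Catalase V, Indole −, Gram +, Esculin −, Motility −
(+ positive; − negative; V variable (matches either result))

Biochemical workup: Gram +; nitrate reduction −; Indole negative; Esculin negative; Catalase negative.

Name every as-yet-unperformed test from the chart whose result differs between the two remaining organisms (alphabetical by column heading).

Indole −: excludes Fusobacterium necrophorum, Cutibacterium acnes, Fusobacterium nucleatum — 7 left.
Gram +: excludes Prevotella melaninogenica, Bacteroides fragilis — 5 left.
nitrate reduction −: excludes Clostridium septicum, Actinomyces israelii — 3 left.
Catalase −: all 3 remaining candidates are consistent.
Esculin −: excludes Clostridium difficile — 2 left.
Two candidates remain: Clostridium tetani and Peptostreptococcus anaerobius.
  Urease: − vs − — same for both, does not separate.
  Motility: Clostridium tetani +, Peptostreptococcus anaerobius − — discriminates.

Motility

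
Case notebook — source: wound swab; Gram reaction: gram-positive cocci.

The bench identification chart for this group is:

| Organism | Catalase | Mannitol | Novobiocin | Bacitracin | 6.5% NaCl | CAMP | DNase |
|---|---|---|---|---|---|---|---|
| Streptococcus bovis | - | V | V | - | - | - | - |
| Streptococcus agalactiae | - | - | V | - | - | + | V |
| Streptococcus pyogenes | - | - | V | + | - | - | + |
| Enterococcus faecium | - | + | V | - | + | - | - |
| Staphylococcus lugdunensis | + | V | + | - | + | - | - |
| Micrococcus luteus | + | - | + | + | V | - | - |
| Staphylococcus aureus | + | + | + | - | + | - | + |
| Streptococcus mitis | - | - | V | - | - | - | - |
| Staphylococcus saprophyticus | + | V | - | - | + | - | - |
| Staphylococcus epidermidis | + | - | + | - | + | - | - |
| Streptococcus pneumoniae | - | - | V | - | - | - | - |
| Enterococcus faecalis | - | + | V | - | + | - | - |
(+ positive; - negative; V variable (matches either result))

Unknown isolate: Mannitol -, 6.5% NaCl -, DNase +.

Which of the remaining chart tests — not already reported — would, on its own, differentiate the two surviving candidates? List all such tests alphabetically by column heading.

6.5% NaCl -: excludes 6 organisms — 6 left.
DNase +: excludes Streptococcus bovis, Micrococcus luteus, Streptococcus mitis, Streptococcus pneumoniae — 2 left.
Mannitol -: all 2 remaining candidates are consistent.
Two candidates remain: Streptococcus agalactiae and Streptococcus pyogenes.
  Catalase: - vs - — same for both, does not separate.
  Novobiocin: V vs V — variable for at least one, does not separate.
  Bacitracin: Streptococcus agalactiae -, Streptococcus pyogenes + — discriminates.
  CAMP: Streptococcus agalactiae +, Streptococcus pyogenes - — discriminates.

Bacitracin, CAMP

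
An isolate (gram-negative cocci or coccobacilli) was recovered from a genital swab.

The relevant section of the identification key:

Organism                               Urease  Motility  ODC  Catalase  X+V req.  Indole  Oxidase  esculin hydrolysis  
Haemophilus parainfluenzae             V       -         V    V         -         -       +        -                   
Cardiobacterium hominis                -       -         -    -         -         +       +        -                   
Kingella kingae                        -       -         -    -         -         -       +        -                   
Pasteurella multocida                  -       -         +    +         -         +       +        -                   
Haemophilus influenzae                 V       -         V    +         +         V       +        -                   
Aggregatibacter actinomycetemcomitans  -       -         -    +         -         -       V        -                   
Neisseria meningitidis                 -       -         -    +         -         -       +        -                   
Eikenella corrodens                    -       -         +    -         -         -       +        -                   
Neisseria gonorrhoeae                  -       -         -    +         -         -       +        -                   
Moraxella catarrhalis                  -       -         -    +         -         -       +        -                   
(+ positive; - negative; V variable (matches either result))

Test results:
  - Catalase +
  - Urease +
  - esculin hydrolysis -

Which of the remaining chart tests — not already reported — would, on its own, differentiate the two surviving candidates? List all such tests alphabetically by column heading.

X+V req.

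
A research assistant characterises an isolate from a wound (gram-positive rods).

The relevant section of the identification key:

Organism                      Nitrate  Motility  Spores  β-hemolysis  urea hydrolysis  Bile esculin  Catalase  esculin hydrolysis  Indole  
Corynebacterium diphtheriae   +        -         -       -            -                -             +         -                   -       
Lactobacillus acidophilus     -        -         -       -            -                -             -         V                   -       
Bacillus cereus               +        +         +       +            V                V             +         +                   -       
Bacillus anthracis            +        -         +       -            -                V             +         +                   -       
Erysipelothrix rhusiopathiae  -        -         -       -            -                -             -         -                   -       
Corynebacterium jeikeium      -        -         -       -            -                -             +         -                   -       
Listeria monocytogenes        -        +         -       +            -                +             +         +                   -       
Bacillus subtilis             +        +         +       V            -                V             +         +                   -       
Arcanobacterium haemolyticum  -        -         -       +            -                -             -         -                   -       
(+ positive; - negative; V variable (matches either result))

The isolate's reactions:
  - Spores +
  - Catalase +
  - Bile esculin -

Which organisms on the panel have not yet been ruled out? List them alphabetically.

Bacillus anthracis, Bacillus cereus, Bacillus subtilis

Bile esculin -: excludes Listeria monocytogenes — 8 left.
Spores +: excludes 5 organisms — 3 left.
Catalase +: all 3 remaining candidates are consistent.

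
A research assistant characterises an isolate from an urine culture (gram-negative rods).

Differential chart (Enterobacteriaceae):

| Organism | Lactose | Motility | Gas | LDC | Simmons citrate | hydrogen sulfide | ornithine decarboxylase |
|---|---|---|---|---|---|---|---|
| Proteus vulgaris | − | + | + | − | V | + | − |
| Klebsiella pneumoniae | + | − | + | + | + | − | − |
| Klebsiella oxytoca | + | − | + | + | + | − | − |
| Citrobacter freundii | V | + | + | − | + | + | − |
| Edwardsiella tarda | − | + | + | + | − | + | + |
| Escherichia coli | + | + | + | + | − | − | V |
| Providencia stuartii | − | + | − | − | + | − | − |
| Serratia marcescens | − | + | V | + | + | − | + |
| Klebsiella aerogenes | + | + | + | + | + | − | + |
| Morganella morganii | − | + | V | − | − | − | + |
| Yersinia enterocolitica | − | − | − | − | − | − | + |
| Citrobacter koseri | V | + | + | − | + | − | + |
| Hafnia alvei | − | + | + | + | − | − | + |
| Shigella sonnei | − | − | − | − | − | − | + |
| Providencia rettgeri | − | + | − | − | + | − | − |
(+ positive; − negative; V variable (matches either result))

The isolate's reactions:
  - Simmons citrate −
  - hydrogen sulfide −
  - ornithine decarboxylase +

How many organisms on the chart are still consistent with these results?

5

Simmons citrate −: excludes 8 organisms — 7 left.
hydrogen sulfide −: excludes Proteus vulgaris, Edwardsiella tarda — 5 left.
ornithine decarboxylase +: all 5 remaining candidates are consistent.
Still consistent: Escherichia coli, Hafnia alvei, Morganella morganii, Shigella sonnei, Yersinia enterocolitica.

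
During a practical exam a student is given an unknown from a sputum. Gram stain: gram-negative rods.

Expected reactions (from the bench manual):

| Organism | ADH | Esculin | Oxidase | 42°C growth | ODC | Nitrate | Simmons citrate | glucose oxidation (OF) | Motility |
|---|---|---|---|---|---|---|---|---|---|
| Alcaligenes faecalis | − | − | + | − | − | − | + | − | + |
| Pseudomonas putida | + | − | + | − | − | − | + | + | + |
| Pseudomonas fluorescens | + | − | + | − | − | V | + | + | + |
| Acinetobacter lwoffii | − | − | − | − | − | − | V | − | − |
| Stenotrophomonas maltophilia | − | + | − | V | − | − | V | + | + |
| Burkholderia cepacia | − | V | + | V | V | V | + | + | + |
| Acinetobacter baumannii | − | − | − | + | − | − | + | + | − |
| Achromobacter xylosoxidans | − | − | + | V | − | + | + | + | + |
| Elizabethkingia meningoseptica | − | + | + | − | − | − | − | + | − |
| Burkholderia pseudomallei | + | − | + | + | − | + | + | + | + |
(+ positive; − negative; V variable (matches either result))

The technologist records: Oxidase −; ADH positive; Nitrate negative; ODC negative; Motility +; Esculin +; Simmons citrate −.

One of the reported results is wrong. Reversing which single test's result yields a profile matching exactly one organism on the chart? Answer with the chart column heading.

As reported, no row in the chart matches all 7 reactions.
Reversing Motility → still no organism matches.
Reversing Oxidase → still no organism matches.
Reversing Nitrate → still no organism matches.
Reversing ODC → still no organism matches.
Reversing ADH (to −) → unique match: Stenotrophomonas maltophilia.
Reversing Esculin → still no organism matches.
Reversing Simmons citrate → still no organism matches.

ADH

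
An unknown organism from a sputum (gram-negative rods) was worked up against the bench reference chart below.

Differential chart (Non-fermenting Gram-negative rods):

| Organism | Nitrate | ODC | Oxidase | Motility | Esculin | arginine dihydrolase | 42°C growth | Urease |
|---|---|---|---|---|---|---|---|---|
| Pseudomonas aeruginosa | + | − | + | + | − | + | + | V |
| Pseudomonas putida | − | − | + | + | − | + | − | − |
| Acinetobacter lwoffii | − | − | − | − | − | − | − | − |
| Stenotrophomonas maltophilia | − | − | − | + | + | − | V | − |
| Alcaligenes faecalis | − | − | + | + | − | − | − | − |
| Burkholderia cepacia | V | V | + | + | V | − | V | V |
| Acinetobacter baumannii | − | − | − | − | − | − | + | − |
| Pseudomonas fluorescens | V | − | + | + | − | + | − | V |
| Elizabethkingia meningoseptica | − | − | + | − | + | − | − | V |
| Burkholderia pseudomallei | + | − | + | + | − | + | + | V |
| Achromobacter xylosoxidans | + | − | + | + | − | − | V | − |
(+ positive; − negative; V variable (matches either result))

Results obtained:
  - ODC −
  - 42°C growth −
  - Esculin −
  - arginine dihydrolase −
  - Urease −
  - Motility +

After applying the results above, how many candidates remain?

42°C growth −: excludes Pseudomonas aeruginosa, Acinetobacter baumannii, Burkholderia pseudomallei — 8 left.
arginine dihydrolase −: excludes Pseudomonas putida, Pseudomonas fluorescens — 6 left.
Urease −: all 6 remaining candidates are consistent.
ODC −: all 6 remaining candidates are consistent.
Esculin −: excludes Stenotrophomonas maltophilia, Elizabethkingia meningoseptica — 4 left.
Motility +: excludes Acinetobacter lwoffii — 3 left.
Still consistent: Achromobacter xylosoxidans, Alcaligenes faecalis, Burkholderia cepacia.

3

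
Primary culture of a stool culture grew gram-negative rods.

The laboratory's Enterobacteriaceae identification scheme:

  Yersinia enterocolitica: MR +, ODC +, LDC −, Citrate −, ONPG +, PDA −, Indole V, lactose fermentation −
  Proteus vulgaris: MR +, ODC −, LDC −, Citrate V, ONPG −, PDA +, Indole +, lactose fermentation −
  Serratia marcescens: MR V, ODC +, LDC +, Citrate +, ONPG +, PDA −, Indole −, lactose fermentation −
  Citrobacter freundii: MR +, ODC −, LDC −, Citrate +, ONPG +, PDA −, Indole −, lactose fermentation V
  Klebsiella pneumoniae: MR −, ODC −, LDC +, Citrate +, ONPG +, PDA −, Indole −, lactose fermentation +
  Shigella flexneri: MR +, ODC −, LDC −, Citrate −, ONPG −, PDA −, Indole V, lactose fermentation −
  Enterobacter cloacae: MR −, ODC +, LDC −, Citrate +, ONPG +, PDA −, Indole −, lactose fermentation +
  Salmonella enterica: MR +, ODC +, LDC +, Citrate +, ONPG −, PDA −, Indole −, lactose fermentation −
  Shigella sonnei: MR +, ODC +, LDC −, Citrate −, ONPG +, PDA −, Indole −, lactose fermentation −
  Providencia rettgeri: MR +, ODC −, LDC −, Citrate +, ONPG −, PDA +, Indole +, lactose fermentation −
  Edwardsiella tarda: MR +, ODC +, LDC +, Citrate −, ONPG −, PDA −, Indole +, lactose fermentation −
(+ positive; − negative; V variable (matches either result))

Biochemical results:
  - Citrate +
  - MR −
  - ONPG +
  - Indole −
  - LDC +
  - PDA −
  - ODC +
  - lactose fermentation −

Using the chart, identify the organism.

Citrate +: excludes Yersinia enterocolitica, Shigella flexneri, Shigella sonnei, Edwardsiella tarda — 7 left.
ODC +: excludes Proteus vulgaris, Citrobacter freundii, Klebsiella pneumoniae, Providencia rettgeri — 3 left.
ONPG +: excludes Salmonella enterica — 2 left.
PDA −: all 2 remaining candidates are consistent.
LDC +: excludes Enterobacter cloacae — 1 left.
Indole −: the one remaining candidate is consistent.
MR −: the one remaining candidate is consistent.
lactose fermentation −: the one remaining candidate is consistent.

Serratia marcescens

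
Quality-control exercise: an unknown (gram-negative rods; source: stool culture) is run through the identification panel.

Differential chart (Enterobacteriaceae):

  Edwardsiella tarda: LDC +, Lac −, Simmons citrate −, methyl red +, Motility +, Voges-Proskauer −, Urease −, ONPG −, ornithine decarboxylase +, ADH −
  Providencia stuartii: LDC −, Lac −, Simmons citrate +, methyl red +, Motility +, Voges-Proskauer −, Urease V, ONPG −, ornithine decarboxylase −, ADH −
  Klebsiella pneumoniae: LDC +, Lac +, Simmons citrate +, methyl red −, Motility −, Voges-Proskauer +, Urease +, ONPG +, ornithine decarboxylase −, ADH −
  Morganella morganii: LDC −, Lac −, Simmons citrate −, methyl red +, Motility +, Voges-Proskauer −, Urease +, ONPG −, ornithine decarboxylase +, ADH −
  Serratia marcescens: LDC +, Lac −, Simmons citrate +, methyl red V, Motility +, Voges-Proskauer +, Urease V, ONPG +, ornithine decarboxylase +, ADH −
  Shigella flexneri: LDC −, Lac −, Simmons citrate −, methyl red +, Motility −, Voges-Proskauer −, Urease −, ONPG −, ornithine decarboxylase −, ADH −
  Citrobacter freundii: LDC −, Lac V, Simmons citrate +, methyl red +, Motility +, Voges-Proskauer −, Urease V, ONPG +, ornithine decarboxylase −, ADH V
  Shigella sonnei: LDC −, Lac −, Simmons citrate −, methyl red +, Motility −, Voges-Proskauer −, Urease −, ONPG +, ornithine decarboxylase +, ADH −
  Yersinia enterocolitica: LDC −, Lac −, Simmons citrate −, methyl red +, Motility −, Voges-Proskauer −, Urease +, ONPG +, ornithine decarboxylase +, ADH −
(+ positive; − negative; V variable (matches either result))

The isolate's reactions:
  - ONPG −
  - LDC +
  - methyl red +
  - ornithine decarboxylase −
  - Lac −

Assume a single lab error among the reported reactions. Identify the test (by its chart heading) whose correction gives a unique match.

As reported, no row in the chart matches all 5 reactions.
Reversing ONPG → still no organism matches.
Reversing Lac → still no organism matches.
Reversing methyl red → still no organism matches.
Reversing LDC → 2 organisms match (not unique).
Reversing ornithine decarboxylase (to +) → unique match: Edwardsiella tarda.

ornithine decarboxylase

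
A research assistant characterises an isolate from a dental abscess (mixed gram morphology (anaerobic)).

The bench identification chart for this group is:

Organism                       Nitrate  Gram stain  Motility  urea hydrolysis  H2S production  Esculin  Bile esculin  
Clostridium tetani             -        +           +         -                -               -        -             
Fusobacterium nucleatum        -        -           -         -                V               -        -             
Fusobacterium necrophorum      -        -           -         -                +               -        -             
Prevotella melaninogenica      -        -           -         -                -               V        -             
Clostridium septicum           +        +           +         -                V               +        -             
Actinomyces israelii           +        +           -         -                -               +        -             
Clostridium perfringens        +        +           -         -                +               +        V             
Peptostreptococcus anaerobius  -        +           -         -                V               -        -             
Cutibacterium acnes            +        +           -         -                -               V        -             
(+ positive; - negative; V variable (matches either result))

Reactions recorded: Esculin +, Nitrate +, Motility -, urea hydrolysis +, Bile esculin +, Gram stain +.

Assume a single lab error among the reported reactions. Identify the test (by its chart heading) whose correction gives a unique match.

urea hydrolysis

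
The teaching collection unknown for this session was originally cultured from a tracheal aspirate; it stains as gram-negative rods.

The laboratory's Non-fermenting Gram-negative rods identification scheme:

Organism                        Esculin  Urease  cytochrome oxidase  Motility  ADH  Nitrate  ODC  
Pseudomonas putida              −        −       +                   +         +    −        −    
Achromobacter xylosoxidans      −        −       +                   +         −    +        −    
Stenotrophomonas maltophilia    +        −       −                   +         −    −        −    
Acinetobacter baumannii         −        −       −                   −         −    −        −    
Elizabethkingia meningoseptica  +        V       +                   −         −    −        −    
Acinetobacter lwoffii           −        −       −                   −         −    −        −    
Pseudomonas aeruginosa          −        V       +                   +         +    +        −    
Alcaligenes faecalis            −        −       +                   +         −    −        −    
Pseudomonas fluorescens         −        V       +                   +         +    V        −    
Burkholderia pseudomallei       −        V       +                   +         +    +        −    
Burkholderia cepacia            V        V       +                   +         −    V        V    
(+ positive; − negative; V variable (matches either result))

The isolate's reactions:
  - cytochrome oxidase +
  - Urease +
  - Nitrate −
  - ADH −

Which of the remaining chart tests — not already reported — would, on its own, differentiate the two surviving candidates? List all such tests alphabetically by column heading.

Motility

cytochrome oxidase +: excludes Stenotrophomonas maltophilia, Acinetobacter baumannii, Acinetobacter lwoffii — 8 left.
Nitrate −: excludes Achromobacter xylosoxidans, Pseudomonas aeruginosa, Burkholderia pseudomallei — 5 left.
ADH −: excludes Pseudomonas putida, Pseudomonas fluorescens — 3 left.
Urease +: excludes Alcaligenes faecalis — 2 left.
Two candidates remain: Burkholderia cepacia and Elizabethkingia meningoseptica.
  Esculin: V vs + — variable for at least one, does not separate.
  Motility: Burkholderia cepacia +, Elizabethkingia meningoseptica − — discriminates.
  ODC: V vs − — variable for at least one, does not separate.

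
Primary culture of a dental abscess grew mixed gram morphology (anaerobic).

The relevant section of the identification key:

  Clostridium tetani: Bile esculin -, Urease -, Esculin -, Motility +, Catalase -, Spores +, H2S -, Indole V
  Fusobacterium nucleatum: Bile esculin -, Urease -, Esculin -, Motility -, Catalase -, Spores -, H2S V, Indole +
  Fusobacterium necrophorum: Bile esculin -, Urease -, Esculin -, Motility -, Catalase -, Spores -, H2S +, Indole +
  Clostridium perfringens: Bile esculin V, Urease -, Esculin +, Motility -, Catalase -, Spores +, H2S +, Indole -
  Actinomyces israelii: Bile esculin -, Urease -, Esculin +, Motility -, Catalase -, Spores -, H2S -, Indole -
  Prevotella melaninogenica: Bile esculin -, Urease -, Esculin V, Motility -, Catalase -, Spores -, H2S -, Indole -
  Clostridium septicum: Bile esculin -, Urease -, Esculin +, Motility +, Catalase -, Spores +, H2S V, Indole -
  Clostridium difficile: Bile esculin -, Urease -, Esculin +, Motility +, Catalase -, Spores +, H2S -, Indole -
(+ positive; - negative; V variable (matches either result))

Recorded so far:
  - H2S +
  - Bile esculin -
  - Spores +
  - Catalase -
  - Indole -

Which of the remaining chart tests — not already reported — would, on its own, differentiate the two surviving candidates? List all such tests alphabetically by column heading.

Motility

Spores +: excludes Fusobacterium nucleatum, Fusobacterium necrophorum, Actinomyces israelii, Prevotella melaninogenica — 4 left.
Bile esculin -: all 4 remaining candidates are consistent.
Catalase -: all 4 remaining candidates are consistent.
Indole -: all 4 remaining candidates are consistent.
H2S +: excludes Clostridium tetani, Clostridium difficile — 2 left.
Two candidates remain: Clostridium perfringens and Clostridium septicum.
  Urease: - vs - — same for both, does not separate.
  Esculin: + vs + — same for both, does not separate.
  Motility: Clostridium perfringens -, Clostridium septicum + — discriminates.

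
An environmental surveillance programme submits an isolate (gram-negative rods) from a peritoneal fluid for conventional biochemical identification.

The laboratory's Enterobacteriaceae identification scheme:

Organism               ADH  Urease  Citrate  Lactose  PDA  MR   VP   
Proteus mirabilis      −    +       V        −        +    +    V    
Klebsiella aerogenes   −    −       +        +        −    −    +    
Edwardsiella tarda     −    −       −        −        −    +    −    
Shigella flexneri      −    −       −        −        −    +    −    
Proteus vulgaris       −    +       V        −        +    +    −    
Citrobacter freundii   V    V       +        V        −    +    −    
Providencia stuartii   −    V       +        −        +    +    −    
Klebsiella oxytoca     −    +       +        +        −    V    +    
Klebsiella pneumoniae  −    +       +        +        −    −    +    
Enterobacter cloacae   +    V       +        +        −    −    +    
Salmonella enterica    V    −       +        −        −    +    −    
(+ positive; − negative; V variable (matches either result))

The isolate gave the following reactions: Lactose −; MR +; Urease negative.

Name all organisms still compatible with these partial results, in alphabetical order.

MR +: excludes Klebsiella aerogenes, Klebsiella pneumoniae, Enterobacter cloacae — 8 left.
Lactose −: excludes Klebsiella oxytoca — 7 left.
Urease −: excludes Proteus mirabilis, Proteus vulgaris — 5 left.

Citrobacter freundii, Edwardsiella tarda, Providencia stuartii, Salmonella enterica, Shigella flexneri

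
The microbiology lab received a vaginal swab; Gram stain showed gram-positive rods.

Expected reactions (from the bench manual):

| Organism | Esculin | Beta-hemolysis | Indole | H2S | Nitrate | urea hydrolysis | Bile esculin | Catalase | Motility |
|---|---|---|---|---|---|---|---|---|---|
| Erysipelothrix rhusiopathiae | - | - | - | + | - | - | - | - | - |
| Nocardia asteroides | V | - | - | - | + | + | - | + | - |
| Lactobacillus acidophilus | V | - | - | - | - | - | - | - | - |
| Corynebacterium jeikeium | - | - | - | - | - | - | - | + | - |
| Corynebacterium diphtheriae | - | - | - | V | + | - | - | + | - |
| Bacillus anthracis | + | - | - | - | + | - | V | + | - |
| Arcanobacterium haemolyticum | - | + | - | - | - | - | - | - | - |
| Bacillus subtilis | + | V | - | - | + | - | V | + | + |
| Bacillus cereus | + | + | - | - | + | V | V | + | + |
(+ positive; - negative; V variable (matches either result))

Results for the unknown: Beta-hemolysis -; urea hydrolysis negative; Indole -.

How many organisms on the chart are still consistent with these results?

urea hydrolysis -: excludes Nocardia asteroides — 8 left.
Beta-hemolysis -: excludes Arcanobacterium haemolyticum, Bacillus cereus — 6 left.
Indole -: all 6 remaining candidates are consistent.
Still consistent: Bacillus anthracis, Bacillus subtilis, Corynebacterium diphtheriae, Corynebacterium jeikeium, Erysipelothrix rhusiopathiae, Lactobacillus acidophilus.

6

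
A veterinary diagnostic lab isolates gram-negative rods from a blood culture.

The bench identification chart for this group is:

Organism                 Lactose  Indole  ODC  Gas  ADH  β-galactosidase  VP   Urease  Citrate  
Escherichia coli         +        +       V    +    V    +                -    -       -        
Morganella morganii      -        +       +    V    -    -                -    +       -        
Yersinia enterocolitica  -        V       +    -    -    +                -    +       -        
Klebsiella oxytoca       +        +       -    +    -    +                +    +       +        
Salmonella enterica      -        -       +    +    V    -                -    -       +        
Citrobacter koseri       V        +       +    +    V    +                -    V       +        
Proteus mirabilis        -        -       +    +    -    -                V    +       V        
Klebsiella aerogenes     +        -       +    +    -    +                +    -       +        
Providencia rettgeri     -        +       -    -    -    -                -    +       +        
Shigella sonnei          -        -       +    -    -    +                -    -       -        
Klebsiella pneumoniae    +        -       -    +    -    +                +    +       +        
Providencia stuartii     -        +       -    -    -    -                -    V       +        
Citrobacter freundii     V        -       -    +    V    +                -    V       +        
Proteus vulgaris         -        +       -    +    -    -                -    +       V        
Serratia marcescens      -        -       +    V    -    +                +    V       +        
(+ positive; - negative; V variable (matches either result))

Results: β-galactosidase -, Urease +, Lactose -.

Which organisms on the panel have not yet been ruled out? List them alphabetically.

Morganella morganii, Proteus mirabilis, Proteus vulgaris, Providencia rettgeri, Providencia stuartii

Lactose -: excludes Escherichia coli, Klebsiella oxytoca, Klebsiella aerogenes, Klebsiella pneumoniae — 11 left.
Urease +: excludes Salmonella enterica, Shigella sonnei — 9 left.
β-galactosidase -: excludes Yersinia enterocolitica, Citrobacter koseri, Citrobacter freundii, Serratia marcescens — 5 left.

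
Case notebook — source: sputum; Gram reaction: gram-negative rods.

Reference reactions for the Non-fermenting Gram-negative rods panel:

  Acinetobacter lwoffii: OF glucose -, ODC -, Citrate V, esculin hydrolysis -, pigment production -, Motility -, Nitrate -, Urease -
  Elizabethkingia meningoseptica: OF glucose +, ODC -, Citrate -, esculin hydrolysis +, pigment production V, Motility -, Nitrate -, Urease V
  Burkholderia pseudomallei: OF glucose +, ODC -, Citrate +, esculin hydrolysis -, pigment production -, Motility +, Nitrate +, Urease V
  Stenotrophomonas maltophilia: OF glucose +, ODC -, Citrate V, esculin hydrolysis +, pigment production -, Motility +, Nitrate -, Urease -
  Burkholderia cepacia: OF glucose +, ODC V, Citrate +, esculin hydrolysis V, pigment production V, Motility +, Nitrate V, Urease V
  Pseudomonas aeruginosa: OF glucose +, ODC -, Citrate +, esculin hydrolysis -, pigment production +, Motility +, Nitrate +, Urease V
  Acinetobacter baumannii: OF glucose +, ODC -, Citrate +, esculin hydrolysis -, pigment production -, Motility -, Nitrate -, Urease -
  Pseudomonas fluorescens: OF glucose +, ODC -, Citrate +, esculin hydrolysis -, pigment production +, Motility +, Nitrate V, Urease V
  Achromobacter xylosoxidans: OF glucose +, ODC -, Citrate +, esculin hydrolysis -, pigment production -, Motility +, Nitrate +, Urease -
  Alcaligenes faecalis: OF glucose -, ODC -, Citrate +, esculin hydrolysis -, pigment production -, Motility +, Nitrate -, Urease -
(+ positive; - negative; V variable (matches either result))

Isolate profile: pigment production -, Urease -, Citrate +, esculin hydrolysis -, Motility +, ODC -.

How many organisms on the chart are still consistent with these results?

4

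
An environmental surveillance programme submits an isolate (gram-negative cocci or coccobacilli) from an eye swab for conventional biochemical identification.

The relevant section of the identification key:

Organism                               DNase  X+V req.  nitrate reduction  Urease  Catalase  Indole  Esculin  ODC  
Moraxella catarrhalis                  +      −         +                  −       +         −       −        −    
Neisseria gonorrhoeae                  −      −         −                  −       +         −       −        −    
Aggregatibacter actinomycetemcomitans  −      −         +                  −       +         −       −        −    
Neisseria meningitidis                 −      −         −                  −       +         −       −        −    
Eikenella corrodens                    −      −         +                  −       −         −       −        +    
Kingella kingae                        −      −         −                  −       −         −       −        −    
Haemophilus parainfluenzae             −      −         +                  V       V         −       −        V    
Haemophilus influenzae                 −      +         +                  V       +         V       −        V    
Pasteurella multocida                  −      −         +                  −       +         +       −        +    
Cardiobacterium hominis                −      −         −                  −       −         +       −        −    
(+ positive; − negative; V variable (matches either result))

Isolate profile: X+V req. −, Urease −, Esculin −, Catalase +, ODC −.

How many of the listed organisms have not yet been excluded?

5

Esculin −: all 10 remaining candidates are consistent.
Catalase +: excludes Eikenella corrodens, Kingella kingae, Cardiobacterium hominis — 7 left.
Urease −: all 7 remaining candidates are consistent.
X+V req. −: excludes Haemophilus influenzae — 6 left.
ODC −: excludes Pasteurella multocida — 5 left.
Still consistent: Aggregatibacter actinomycetemcomitans, Haemophilus parainfluenzae, Moraxella catarrhalis, Neisseria gonorrhoeae, Neisseria meningitidis.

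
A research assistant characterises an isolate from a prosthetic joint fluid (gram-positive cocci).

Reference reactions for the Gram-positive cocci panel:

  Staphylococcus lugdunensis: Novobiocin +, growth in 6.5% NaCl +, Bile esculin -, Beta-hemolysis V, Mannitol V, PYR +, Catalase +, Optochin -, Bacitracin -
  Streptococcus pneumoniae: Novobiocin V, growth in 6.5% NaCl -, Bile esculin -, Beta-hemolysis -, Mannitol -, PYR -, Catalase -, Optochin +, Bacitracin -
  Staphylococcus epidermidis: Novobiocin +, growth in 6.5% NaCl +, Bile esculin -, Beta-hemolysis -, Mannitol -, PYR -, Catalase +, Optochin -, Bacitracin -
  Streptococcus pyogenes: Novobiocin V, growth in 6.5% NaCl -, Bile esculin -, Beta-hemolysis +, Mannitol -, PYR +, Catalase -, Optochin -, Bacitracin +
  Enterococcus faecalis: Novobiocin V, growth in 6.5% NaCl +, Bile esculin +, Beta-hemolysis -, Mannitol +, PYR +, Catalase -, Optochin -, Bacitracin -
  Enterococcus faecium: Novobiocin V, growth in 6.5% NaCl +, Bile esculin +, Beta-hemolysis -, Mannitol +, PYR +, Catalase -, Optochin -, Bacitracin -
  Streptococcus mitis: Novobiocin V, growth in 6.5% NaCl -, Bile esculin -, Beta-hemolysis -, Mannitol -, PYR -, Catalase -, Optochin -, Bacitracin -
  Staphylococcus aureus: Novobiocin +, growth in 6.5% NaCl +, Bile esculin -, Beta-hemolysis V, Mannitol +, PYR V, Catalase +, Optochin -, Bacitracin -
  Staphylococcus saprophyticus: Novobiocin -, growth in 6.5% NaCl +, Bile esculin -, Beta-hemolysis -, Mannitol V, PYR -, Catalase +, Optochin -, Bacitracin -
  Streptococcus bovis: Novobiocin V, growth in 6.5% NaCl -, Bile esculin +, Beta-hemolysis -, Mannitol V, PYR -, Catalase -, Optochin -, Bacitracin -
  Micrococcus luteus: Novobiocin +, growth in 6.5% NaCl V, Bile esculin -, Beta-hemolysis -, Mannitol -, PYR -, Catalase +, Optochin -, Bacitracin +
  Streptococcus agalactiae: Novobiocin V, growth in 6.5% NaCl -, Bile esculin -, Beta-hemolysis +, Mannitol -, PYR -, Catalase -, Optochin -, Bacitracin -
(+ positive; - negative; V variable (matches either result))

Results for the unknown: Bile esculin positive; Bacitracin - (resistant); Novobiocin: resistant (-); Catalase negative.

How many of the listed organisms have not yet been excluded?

Bacitracin -: excludes Streptococcus pyogenes, Micrococcus luteus — 10 left.
Catalase -: excludes Staphylococcus lugdunensis, Staphylococcus epidermidis, Staphylococcus aureus, Staphylococcus saprophyticus — 6 left.
Novobiocin -: all 6 remaining candidates are consistent.
Bile esculin +: excludes Streptococcus pneumoniae, Streptococcus mitis, Streptococcus agalactiae — 3 left.
Still consistent: Enterococcus faecalis, Enterococcus faecium, Streptococcus bovis.

3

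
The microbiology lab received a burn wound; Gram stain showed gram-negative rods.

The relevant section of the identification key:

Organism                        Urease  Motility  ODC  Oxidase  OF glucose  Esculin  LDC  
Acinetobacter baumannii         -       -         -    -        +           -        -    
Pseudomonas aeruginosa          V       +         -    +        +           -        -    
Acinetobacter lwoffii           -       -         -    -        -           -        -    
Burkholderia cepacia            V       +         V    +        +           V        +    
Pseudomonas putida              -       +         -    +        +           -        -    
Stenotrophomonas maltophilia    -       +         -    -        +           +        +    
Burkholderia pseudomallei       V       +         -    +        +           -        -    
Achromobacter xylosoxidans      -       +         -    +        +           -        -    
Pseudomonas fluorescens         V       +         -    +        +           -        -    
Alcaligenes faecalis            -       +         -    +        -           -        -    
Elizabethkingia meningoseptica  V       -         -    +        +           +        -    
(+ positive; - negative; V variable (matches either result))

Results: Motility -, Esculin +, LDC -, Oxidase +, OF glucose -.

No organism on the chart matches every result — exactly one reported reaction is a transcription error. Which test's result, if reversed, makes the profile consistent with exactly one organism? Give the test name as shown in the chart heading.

OF glucose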